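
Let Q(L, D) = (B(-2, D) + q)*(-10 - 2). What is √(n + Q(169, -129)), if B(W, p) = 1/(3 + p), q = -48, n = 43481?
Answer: √19429179/21 ≈ 209.90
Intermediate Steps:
Q(L, D) = 576 - 12/(3 + D) (Q(L, D) = (1/(3 + D) - 48)*(-10 - 2) = (-48 + 1/(3 + D))*(-12) = 576 - 12/(3 + D))
√(n + Q(169, -129)) = √(43481 + 12*(143 + 48*(-129))/(3 - 129)) = √(43481 + 12*(143 - 6192)/(-126)) = √(43481 + 12*(-1/126)*(-6049)) = √(43481 + 12098/21) = √(925199/21) = √19429179/21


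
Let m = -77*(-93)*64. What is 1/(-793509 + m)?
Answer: -1/335205 ≈ -2.9832e-6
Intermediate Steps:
m = 458304 (m = 7161*64 = 458304)
1/(-793509 + m) = 1/(-793509 + 458304) = 1/(-335205) = -1/335205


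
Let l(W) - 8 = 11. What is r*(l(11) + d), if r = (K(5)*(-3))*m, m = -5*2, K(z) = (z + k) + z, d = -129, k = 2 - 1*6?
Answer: -19800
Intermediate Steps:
l(W) = 19 (l(W) = 8 + 11 = 19)
k = -4 (k = 2 - 6 = -4)
K(z) = -4 + 2*z (K(z) = (z - 4) + z = (-4 + z) + z = -4 + 2*z)
m = -10
r = 180 (r = ((-4 + 2*5)*(-3))*(-10) = ((-4 + 10)*(-3))*(-10) = (6*(-3))*(-10) = -18*(-10) = 180)
r*(l(11) + d) = 180*(19 - 129) = 180*(-110) = -19800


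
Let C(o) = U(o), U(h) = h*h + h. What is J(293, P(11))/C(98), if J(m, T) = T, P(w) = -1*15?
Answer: -5/3234 ≈ -0.0015461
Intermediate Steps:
P(w) = -15
U(h) = h + h² (U(h) = h² + h = h + h²)
C(o) = o*(1 + o)
J(293, P(11))/C(98) = -15*1/(98*(1 + 98)) = -15/(98*99) = -15/9702 = -15*1/9702 = -5/3234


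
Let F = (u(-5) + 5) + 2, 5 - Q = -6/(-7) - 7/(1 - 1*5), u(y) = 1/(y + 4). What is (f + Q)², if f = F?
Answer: 55225/784 ≈ 70.440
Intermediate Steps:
u(y) = 1/(4 + y)
Q = 67/28 (Q = 5 - (-6/(-7) - 7/(1 - 1*5)) = 5 - (-6*(-⅐) - 7/(1 - 5)) = 5 - (6/7 - 7/(-4)) = 5 - (6/7 - 7*(-¼)) = 5 - (6/7 + 7/4) = 5 - 1*73/28 = 5 - 73/28 = 67/28 ≈ 2.3929)
F = 6 (F = (1/(4 - 5) + 5) + 2 = (1/(-1) + 5) + 2 = (-1 + 5) + 2 = 4 + 2 = 6)
f = 6
(f + Q)² = (6 + 67/28)² = (235/28)² = 55225/784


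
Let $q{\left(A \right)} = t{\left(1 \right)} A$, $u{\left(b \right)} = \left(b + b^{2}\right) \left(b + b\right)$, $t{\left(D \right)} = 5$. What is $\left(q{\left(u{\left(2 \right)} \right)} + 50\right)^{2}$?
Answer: $28900$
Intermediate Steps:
$u{\left(b \right)} = 2 b \left(b + b^{2}\right)$ ($u{\left(b \right)} = \left(b + b^{2}\right) 2 b = 2 b \left(b + b^{2}\right)$)
$q{\left(A \right)} = 5 A$
$\left(q{\left(u{\left(2 \right)} \right)} + 50\right)^{2} = \left(5 \cdot 2 \cdot 2^{2} \left(1 + 2\right) + 50\right)^{2} = \left(5 \cdot 2 \cdot 4 \cdot 3 + 50\right)^{2} = \left(5 \cdot 24 + 50\right)^{2} = \left(120 + 50\right)^{2} = 170^{2} = 28900$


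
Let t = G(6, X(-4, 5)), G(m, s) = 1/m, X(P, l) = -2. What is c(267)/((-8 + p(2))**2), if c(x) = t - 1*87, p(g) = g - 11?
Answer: -521/1734 ≈ -0.30046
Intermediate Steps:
t = 1/6 ≈ 0.16667
p(g) = -11 + g
c(x) = -521/6 (c(x) = 1/6 - 1*87 = 1/6 - 87 = -521/6)
c(267)/((-8 + p(2))**2) = -521/(6*(-8 + (-11 + 2))**2) = -521/(6*(-8 - 9)**2) = -521/(6*((-17)**2)) = -521/6/289 = -521/6*1/289 = -521/1734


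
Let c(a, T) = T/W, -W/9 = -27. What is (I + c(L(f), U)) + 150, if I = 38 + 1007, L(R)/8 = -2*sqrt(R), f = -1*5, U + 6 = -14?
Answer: 290365/243 ≈ 1194.9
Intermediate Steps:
U = -20 (U = -6 - 14 = -20)
W = 243 (W = -9*(-27) = 243)
f = -5
L(R) = -16*sqrt(R) (L(R) = 8*(-2*sqrt(R)) = -16*sqrt(R))
I = 1045
c(a, T) = T/243
(I + c(L(f), U)) + 150 = (1045 + (1/243)*(-20)) + 150 = (1045 - 20/243) + 150 = 253915/243 + 150 = 290365/243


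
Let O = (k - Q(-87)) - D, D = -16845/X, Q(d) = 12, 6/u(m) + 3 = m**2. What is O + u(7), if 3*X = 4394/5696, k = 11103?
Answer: 3870690552/50531 ≈ 76600.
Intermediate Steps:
X = 2197/8544 (X = (4394/5696)/3 = (4394*(1/5696))/3 = (1/3)*(2197/2848) = 2197/8544 ≈ 0.25714)
u(m) = 6/(-3 + m**2)
D = -143923680/2197 (D = -16845/2197/8544 = -16845*8544/2197 = -143923680/2197 ≈ -65509.)
O = 168290607/2197 (O = (11103 - 1*12) - 1*(-143923680/2197) = (11103 - 12) + 143923680/2197 = 11091 + 143923680/2197 = 168290607/2197 ≈ 76600.)
O + u(7) = 168290607/2197 + 6/(-3 + 7**2) = 168290607/2197 + 6/(-3 + 49) = 168290607/2197 + 6/46 = 168290607/2197 + 6*(1/46) = 168290607/2197 + 3/23 = 3870690552/50531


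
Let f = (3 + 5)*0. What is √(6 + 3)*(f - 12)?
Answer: -36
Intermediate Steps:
f = 0 (f = 8*0 = 0)
√(6 + 3)*(f - 12) = √(6 + 3)*(0 - 12) = √9*(-12) = 3*(-12) = -36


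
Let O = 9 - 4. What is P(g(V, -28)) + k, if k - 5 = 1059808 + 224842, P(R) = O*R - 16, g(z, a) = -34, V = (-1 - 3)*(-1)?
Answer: 1284469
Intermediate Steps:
V = 4 (V = -4*(-1) = 4)
O = 5
P(R) = -16 + 5*R (P(R) = 5*R - 16 = -16 + 5*R)
k = 1284655 (k = 5 + (1059808 + 224842) = 5 + 1284650 = 1284655)
P(g(V, -28)) + k = (-16 + 5*(-34)) + 1284655 = (-16 - 170) + 1284655 = -186 + 1284655 = 1284469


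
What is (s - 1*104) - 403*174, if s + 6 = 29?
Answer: -70203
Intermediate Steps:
s = 23 (s = -6 + 29 = 23)
(s - 1*104) - 403*174 = (23 - 1*104) - 403*174 = (23 - 104) - 70122 = -81 - 70122 = -70203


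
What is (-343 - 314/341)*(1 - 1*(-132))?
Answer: -15597841/341 ≈ -45742.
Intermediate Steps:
(-343 - 314/341)*(1 - 1*(-132)) = (-343 - 314*1/341)*(1 + 132) = (-343 - 314/341)*133 = -117277/341*133 = -15597841/341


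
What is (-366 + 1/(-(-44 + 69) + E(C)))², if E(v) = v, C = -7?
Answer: 137194369/1024 ≈ 1.3398e+5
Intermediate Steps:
(-366 + 1/(-(-44 + 69) + E(C)))² = (-366 + 1/(-(-44 + 69) - 7))² = (-366 + 1/(-1*25 - 7))² = (-366 + 1/(-25 - 7))² = (-366 + 1/(-32))² = (-366 - 1/32)² = (-11713/32)² = 137194369/1024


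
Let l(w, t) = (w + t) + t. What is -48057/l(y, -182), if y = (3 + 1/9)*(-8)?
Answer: 432513/3500 ≈ 123.58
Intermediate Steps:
y = -224/9 (y = (3 + ⅑)*(-8) = (28/9)*(-8) = -224/9 ≈ -24.889)
l(w, t) = w + 2*t (l(w, t) = (t + w) + t = w + 2*t)
-48057/l(y, -182) = -48057/(-224/9 + 2*(-182)) = -48057/(-224/9 - 364) = -48057/(-3500/9) = -48057*(-9/3500) = 432513/3500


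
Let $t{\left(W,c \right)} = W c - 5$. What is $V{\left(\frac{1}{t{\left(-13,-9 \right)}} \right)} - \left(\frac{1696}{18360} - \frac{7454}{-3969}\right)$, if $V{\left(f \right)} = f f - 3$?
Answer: $- \frac{429266459}{86365440} \approx -4.9704$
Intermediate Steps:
$t{\left(W,c \right)} = -5 + W c$
$V{\left(f \right)} = -3 + f^{2}$ ($V{\left(f \right)} = f^{2} - 3 = -3 + f^{2}$)
$V{\left(\frac{1}{t{\left(-13,-9 \right)}} \right)} - \left(\frac{1696}{18360} - \frac{7454}{-3969}\right) = \left(-3 + \left(\frac{1}{-5 - -117}\right)^{2}\right) - \left(\frac{1696}{18360} - \frac{7454}{-3969}\right) = \left(-3 + \left(\frac{1}{-5 + 117}\right)^{2}\right) - \left(1696 \cdot \frac{1}{18360} - - \frac{7454}{3969}\right) = \left(-3 + \left(\frac{1}{112}\right)^{2}\right) - \left(\frac{212}{2295} + \frac{7454}{3969}\right) = \left(-3 + \left(\frac{1}{112}\right)^{2}\right) - \frac{664754}{337365} = \left(-3 + \frac{1}{12544}\right) - \frac{664754}{337365} = - \frac{37631}{12544} - \frac{664754}{337365} = - \frac{429266459}{86365440}$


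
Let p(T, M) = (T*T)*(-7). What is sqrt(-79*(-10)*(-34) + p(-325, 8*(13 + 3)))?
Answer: I*sqrt(766235) ≈ 875.35*I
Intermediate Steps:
p(T, M) = -7*T**2 (p(T, M) = T**2*(-7) = -7*T**2)
sqrt(-79*(-10)*(-34) + p(-325, 8*(13 + 3))) = sqrt(-79*(-10)*(-34) - 7*(-325)**2) = sqrt(790*(-34) - 7*105625) = sqrt(-26860 - 739375) = sqrt(-766235) = I*sqrt(766235)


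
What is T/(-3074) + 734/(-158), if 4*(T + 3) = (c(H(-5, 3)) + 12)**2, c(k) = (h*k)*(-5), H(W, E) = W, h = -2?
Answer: -578220/121423 ≈ -4.7620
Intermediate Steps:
c(k) = 10*k (c(k) = -2*k*(-5) = 10*k)
T = 358 (T = -3 + (10*(-5) + 12)**2/4 = -3 + (-50 + 12)**2/4 = -3 + (1/4)*(-38)**2 = -3 + (1/4)*1444 = -3 + 361 = 358)
T/(-3074) + 734/(-158) = 358/(-3074) + 734/(-158) = 358*(-1/3074) + 734*(-1/158) = -179/1537 - 367/79 = -578220/121423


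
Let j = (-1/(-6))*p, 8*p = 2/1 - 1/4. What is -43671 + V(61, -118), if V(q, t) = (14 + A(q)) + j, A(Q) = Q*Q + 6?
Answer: -7666553/192 ≈ -39930.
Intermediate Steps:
p = 7/32 (p = (2/1 - 1/4)/8 = (2*1 - 1*¼)/8 = (2 - ¼)/8 = (⅛)*(7/4) = 7/32 ≈ 0.21875)
j = 7/192 (j = -1/(-6)*(7/32) = -1*(-⅙)*(7/32) = (⅙)*(7/32) = 7/192 ≈ 0.036458)
A(Q) = 6 + Q² (A(Q) = Q² + 6 = 6 + Q²)
V(q, t) = 3847/192 + q² (V(q, t) = (14 + (6 + q²)) + 7/192 = (20 + q²) + 7/192 = 3847/192 + q²)
-43671 + V(61, -118) = -43671 + (3847/192 + 61²) = -43671 + (3847/192 + 3721) = -43671 + 718279/192 = -7666553/192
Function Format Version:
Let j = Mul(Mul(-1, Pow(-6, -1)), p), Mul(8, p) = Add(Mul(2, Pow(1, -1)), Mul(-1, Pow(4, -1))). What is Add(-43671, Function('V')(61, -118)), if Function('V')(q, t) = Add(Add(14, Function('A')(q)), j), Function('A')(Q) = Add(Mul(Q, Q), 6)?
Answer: Rational(-7666553, 192) ≈ -39930.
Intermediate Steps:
p = Rational(7, 32) (p = Mul(Rational(1, 8), Add(Mul(2, Pow(1, -1)), Mul(-1, Pow(4, -1)))) = Mul(Rational(1, 8), Add(Mul(2, 1), Mul(-1, Rational(1, 4)))) = Mul(Rational(1, 8), Add(2, Rational(-1, 4))) = Mul(Rational(1, 8), Rational(7, 4)) = Rational(7, 32) ≈ 0.21875)
j = Rational(7, 192) (j = Mul(Mul(-1, Pow(-6, -1)), Rational(7, 32)) = Mul(Mul(-1, Rational(-1, 6)), Rational(7, 32)) = Mul(Rational(1, 6), Rational(7, 32)) = Rational(7, 192) ≈ 0.036458)
Function('A')(Q) = Add(6, Pow(Q, 2)) (Function('A')(Q) = Add(Pow(Q, 2), 6) = Add(6, Pow(Q, 2)))
Function('V')(q, t) = Add(Rational(3847, 192), Pow(q, 2)) (Function('V')(q, t) = Add(Add(14, Add(6, Pow(q, 2))), Rational(7, 192)) = Add(Add(20, Pow(q, 2)), Rational(7, 192)) = Add(Rational(3847, 192), Pow(q, 2)))
Add(-43671, Function('V')(61, -118)) = Add(-43671, Add(Rational(3847, 192), Pow(61, 2))) = Add(-43671, Add(Rational(3847, 192), 3721)) = Add(-43671, Rational(718279, 192)) = Rational(-7666553, 192)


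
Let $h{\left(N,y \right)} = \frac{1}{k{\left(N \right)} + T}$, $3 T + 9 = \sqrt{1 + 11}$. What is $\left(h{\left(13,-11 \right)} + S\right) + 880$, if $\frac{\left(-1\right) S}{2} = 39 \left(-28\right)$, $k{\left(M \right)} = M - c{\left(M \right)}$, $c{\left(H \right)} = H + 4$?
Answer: $\frac{438131}{143} - \frac{2 \sqrt{3}}{143} \approx 3063.8$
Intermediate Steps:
$c{\left(H \right)} = 4 + H$
$k{\left(M \right)} = -4$ ($k{\left(M \right)} = M - \left(4 + M\right) = -4$)
$T = -3 + \frac{2 \sqrt{3}}{3}$ ($T = -3 + \frac{\sqrt{1 + 11}}{3} = -3 + \frac{\sqrt{12}}{3} = -3 + \frac{2 \sqrt{3}}{3} \approx -1.8453$)
$h{\left(N,y \right)} = \frac{1}{-7 + \frac{2 \sqrt{3}}{3}}$ ($h{\left(N,y \right)} = \frac{1}{-4 - \left(3 - \frac{2 \sqrt{3}}{3}\right)} = \frac{1}{-7 + \frac{2 \sqrt{3}}{3}}$)
$S = 2184$ ($S = - 2 \cdot 39 \left(-28\right) = \left(-2\right) \left(-1092\right) = 2184$)
$\left(h{\left(13,-11 \right)} + S\right) + 880 = \left(\left(- \frac{21}{143} - \frac{2 \sqrt{3}}{143}\right) + 2184\right) + 880 = \left(\frac{312291}{143} - \frac{2 \sqrt{3}}{143}\right) + 880 = \frac{438131}{143} - \frac{2 \sqrt{3}}{143}$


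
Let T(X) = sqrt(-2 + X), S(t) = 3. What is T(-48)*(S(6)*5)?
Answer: 75*I*sqrt(2) ≈ 106.07*I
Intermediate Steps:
T(-48)*(S(6)*5) = sqrt(-2 - 48)*(3*5) = sqrt(-50)*15 = (5*I*sqrt(2))*15 = 75*I*sqrt(2)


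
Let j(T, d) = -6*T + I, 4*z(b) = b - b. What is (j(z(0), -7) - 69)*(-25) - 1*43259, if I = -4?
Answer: -41434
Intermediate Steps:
z(b) = 0 (z(b) = (b - b)/4 = (1/4)*0 = 0)
j(T, d) = -4 - 6*T (j(T, d) = -6*T - 4 = -4 - 6*T)
(j(z(0), -7) - 69)*(-25) - 1*43259 = ((-4 - 6*0) - 69)*(-25) - 1*43259 = ((-4 + 0) - 69)*(-25) - 43259 = (-4 - 69)*(-25) - 43259 = -73*(-25) - 43259 = 1825 - 43259 = -41434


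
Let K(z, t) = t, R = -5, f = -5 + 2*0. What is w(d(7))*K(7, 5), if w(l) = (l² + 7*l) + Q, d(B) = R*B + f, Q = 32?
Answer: 6760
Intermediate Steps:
f = -5 (f = -5 + 0 = -5)
d(B) = -5 - 5*B (d(B) = -5*B - 5 = -5 - 5*B)
w(l) = 32 + l² + 7*l (w(l) = (l² + 7*l) + 32 = 32 + l² + 7*l)
w(d(7))*K(7, 5) = (32 + (-5 - 5*7)² + 7*(-5 - 5*7))*5 = (32 + (-5 - 35)² + 7*(-5 - 35))*5 = (32 + (-40)² + 7*(-40))*5 = (32 + 1600 - 280)*5 = 1352*5 = 6760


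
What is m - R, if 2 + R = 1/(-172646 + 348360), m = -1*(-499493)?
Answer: 87768264429/175714 ≈ 4.9950e+5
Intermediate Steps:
m = 499493
R = -351427/175714 (R = -2 + 1/(-172646 + 348360) = -2 + 1/175714 = -351427/175714 ≈ -2.0000)
m - R = 499493 - 1*(-351427/175714) = 499493 + 351427/175714 = 87768264429/175714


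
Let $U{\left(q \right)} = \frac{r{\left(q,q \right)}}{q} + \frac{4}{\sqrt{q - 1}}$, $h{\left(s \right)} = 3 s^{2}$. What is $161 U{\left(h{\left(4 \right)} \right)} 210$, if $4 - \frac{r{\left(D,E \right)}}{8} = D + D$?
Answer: $-518420 + \frac{135240 \sqrt{47}}{47} \approx -4.9869 \cdot 10^{5}$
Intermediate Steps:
$r{\left(D,E \right)} = 32 - 16 D$ ($r{\left(D,E \right)} = 32 - 8 \left(D + D\right) = 32 - 8 \cdot 2 D = 32 - 16 D$)
$U{\left(q \right)} = \frac{4}{\sqrt{-1 + q}} + \frac{32 - 16 q}{q}$ ($U{\left(q \right)} = \frac{32 - 16 q}{q} + \frac{4}{\sqrt{q - 1}} = \frac{32 - 16 q}{q} + \frac{4}{\sqrt{-1 + q}} = \frac{4}{\sqrt{-1 + q}} + \frac{32 - 16 q}{q}$)
$161 U{\left(h{\left(4 \right)} \right)} 210 = 161 \left(-16 + \frac{4}{\sqrt{-1 + 3 \cdot 4^{2}}} + \frac{32}{3 \cdot 4^{2}}\right) 210 = 161 \left(-16 + \frac{4}{\sqrt{-1 + 3 \cdot 16}} + \frac{32}{3 \cdot 16}\right) 210 = 161 \left(-16 + \frac{4}{\sqrt{-1 + 48}} + \frac{32}{48}\right) 210 = 161 \left(-16 + \frac{4}{\sqrt{47}} + 32 \cdot \frac{1}{48}\right) 210 = 161 \left(-16 + 4 \frac{\sqrt{47}}{47} + \frac{2}{3}\right) 210 = 161 \left(-16 + \frac{4 \sqrt{47}}{47} + \frac{2}{3}\right) 210 = 161 \left(- \frac{46}{3} + \frac{4 \sqrt{47}}{47}\right) 210 = \left(- \frac{7406}{3} + \frac{644 \sqrt{47}}{47}\right) 210 = -518420 + \frac{135240 \sqrt{47}}{47}$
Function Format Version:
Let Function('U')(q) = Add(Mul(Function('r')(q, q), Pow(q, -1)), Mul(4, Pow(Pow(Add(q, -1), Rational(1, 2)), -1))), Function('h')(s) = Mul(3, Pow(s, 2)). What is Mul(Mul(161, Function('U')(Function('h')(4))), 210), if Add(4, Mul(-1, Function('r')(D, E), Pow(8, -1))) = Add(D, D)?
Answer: Add(-518420, Mul(Rational(135240, 47), Pow(47, Rational(1, 2)))) ≈ -4.9869e+5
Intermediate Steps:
Function('r')(D, E) = Add(32, Mul(-16, D)) (Function('r')(D, E) = Add(32, Mul(-8, Add(D, D))) = Add(32, Mul(-8, Mul(2, D))) = Add(32, Mul(-16, D)))
Function('U')(q) = Add(Mul(4, Pow(Add(-1, q), Rational(-1, 2))), Mul(Pow(q, -1), Add(32, Mul(-16, q)))) (Function('U')(q) = Add(Mul(Add(32, Mul(-16, q)), Pow(q, -1)), Mul(4, Pow(Pow(Add(q, -1), Rational(1, 2)), -1))) = Add(Mul(Pow(q, -1), Add(32, Mul(-16, q))), Mul(4, Pow(Pow(Add(-1, q), Rational(1, 2)), -1))) = Add(Mul(Pow(q, -1), Add(32, Mul(-16, q))), Mul(4, Pow(Add(-1, q), Rational(-1, 2)))) = Add(Mul(4, Pow(Add(-1, q), Rational(-1, 2))), Mul(Pow(q, -1), Add(32, Mul(-16, q)))))
Mul(Mul(161, Function('U')(Function('h')(4))), 210) = Mul(Mul(161, Add(-16, Mul(4, Pow(Add(-1, Mul(3, Pow(4, 2))), Rational(-1, 2))), Mul(32, Pow(Mul(3, Pow(4, 2)), -1)))), 210) = Mul(Mul(161, Add(-16, Mul(4, Pow(Add(-1, Mul(3, 16)), Rational(-1, 2))), Mul(32, Pow(Mul(3, 16), -1)))), 210) = Mul(Mul(161, Add(-16, Mul(4, Pow(Add(-1, 48), Rational(-1, 2))), Mul(32, Pow(48, -1)))), 210) = Mul(Mul(161, Add(-16, Mul(4, Pow(47, Rational(-1, 2))), Mul(32, Rational(1, 48)))), 210) = Mul(Mul(161, Add(-16, Mul(4, Mul(Rational(1, 47), Pow(47, Rational(1, 2)))), Rational(2, 3))), 210) = Mul(Mul(161, Add(-16, Mul(Rational(4, 47), Pow(47, Rational(1, 2))), Rational(2, 3))), 210) = Mul(Mul(161, Add(Rational(-46, 3), Mul(Rational(4, 47), Pow(47, Rational(1, 2))))), 210) = Mul(Add(Rational(-7406, 3), Mul(Rational(644, 47), Pow(47, Rational(1, 2)))), 210) = Add(-518420, Mul(Rational(135240, 47), Pow(47, Rational(1, 2))))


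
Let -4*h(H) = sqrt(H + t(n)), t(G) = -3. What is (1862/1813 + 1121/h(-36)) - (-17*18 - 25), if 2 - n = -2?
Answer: 12285/37 + 4484*I*sqrt(39)/39 ≈ 332.03 + 718.01*I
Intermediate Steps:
n = 4 (n = 2 - 1*(-2) = 2 + 2 = 4)
h(H) = -sqrt(-3 + H)/4 (h(H) = -sqrt(H - 3)/4 = -sqrt(-3 + H)/4)
(1862/1813 + 1121/h(-36)) - (-17*18 - 25) = (1862/1813 + 1121/((-sqrt(-3 - 36)/4))) - (-17*18 - 25) = (1862*(1/1813) + 1121/((-I*sqrt(39)/4))) - (-306 - 25) = (38/37 + 1121/((-I*sqrt(39)/4))) - 1*(-331) = (38/37 + 1121/((-I*sqrt(39)/4))) + 331 = (38/37 + 1121*(4*I*sqrt(39)/39)) + 331 = (38/37 + 4484*I*sqrt(39)/39) + 331 = 12285/37 + 4484*I*sqrt(39)/39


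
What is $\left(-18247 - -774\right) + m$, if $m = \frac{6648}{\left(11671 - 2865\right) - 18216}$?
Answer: $- \frac{82213789}{4705} \approx -17474.0$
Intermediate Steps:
$m = - \frac{3324}{4705}$ ($m = \frac{6648}{\left(11671 - 2865\right) - 18216} = \frac{6648}{8806 - 18216} = \frac{6648}{-9410} = 6648 \left(- \frac{1}{9410}\right) = - \frac{3324}{4705} \approx -0.70648$)
$\left(-18247 - -774\right) + m = \left(-18247 - -774\right) - \frac{3324}{4705} = \left(-18247 + 774\right) - \frac{3324}{4705} = -17473 - \frac{3324}{4705} = - \frac{82213789}{4705}$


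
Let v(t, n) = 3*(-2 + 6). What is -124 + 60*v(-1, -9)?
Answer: 596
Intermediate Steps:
v(t, n) = 12 (v(t, n) = 3*4 = 12)
-124 + 60*v(-1, -9) = -124 + 60*12 = -124 + 720 = 596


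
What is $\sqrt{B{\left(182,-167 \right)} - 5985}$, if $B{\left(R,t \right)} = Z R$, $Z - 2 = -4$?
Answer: $i \sqrt{6349} \approx 79.681 i$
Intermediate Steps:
$Z = -2$ ($Z = 2 - 4 = -2$)
$B{\left(R,t \right)} = - 2 R$
$\sqrt{B{\left(182,-167 \right)} - 5985} = \sqrt{\left(-2\right) 182 - 5985} = \sqrt{-364 - 5985} = \sqrt{-6349} = i \sqrt{6349}$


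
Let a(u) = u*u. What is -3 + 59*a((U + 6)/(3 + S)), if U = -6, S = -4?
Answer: -3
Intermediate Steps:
a(u) = u²
-3 + 59*a((U + 6)/(3 + S)) = -3 + 59*((-6 + 6)/(3 - 4))² = -3 + 59*(0/(-1))² = -3 + 59*(0*(-1))² = -3 + 59*0² = -3 + 59*0 = -3 + 0 = -3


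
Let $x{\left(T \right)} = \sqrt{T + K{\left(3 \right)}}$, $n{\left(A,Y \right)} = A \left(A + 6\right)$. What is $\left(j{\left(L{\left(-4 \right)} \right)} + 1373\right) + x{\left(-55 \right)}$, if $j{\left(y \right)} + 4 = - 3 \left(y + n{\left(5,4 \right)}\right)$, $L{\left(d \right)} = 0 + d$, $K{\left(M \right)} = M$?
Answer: $1216 + 2 i \sqrt{13} \approx 1216.0 + 7.2111 i$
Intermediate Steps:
$n{\left(A,Y \right)} = A \left(6 + A\right)$
$L{\left(d \right)} = d$
$x{\left(T \right)} = \sqrt{3 + T}$ ($x{\left(T \right)} = \sqrt{T + 3} = \sqrt{3 + T}$)
$j{\left(y \right)} = -169 - 3 y$ ($j{\left(y \right)} = -4 - 3 \left(y + 5 \left(6 + 5\right)\right) = -4 - 3 \left(y + 5 \cdot 11\right) = -4 - 3 \left(y + 55\right) = -4 - 3 \left(55 + y\right) = -4 - \left(165 + 3 y\right) = -169 - 3 y$)
$\left(j{\left(L{\left(-4 \right)} \right)} + 1373\right) + x{\left(-55 \right)} = \left(\left(-169 - -12\right) + 1373\right) + \sqrt{3 - 55} = \left(\left(-169 + 12\right) + 1373\right) + \sqrt{-52} = \left(-157 + 1373\right) + 2 i \sqrt{13} = 1216 + 2 i \sqrt{13}$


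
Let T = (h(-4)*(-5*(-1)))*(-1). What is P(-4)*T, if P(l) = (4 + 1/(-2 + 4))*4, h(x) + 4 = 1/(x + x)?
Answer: 1485/4 ≈ 371.25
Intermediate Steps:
h(x) = -4 + 1/(2*x) (h(x) = -4 + 1/(x + x) = -4 + 1/(2*x))
P(l) = 18 (P(l) = (4 + 1/2)*4 = (4 + ½)*4 = (9/2)*4 = 18)
T = 165/8 (T = ((-4 + (½)/(-4))*(-5*(-1)))*(-1) = ((-4 + (½)*(-¼))*5)*(-1) = ((-4 - ⅛)*5)*(-1) = -33/8*5*(-1) = -165/8*(-1) = 165/8 ≈ 20.625)
P(-4)*T = 18*(165/8) = 1485/4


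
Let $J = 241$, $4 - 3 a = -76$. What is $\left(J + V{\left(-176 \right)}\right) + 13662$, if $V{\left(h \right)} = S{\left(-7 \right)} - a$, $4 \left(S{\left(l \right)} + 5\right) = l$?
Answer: $\frac{166435}{12} \approx 13870.0$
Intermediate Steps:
$S{\left(l \right)} = -5 + \frac{l}{4}$
$a = \frac{80}{3}$ ($a = \frac{4}{3} - - \frac{76}{3} = \frac{4}{3} + \frac{76}{3} = \frac{80}{3} \approx 26.667$)
$V{\left(h \right)} = - \frac{401}{12}$ ($V{\left(h \right)} = \left(-5 + \frac{1}{4} \left(-7\right)\right) - \frac{80}{3} = \left(-5 - \frac{7}{4}\right) - \frac{80}{3} = - \frac{27}{4} - \frac{80}{3} = - \frac{401}{12}$)
$\left(J + V{\left(-176 \right)}\right) + 13662 = \left(241 - \frac{401}{12}\right) + 13662 = \frac{2491}{12} + 13662 = \frac{166435}{12}$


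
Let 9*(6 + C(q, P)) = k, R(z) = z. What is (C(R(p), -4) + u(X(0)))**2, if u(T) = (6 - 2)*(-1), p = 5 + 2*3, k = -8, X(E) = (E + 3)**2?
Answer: 9604/81 ≈ 118.57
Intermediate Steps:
X(E) = (3 + E)**2
p = 11 (p = 5 + 6 = 11)
C(q, P) = -62/9 (C(q, P) = -6 + (1/9)*(-8) = -6 - 8/9 = -62/9)
u(T) = -4 (u(T) = 4*(-1) = -4)
(C(R(p), -4) + u(X(0)))**2 = (-62/9 - 4)**2 = (-98/9)**2 = 9604/81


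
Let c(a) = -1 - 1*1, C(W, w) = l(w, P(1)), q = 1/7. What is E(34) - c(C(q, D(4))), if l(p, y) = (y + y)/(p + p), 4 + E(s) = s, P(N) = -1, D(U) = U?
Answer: 32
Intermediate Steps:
E(s) = -4 + s
l(p, y) = y/p (l(p, y) = (2*y)/((2*p)) = (2*y)*(1/(2*p)) = y/p)
q = 1/7 ≈ 0.14286
C(W, w) = -1/w
c(a) = -2 (c(a) = -1 - 1 = -2)
E(34) - c(C(q, D(4))) = (-4 + 34) - 1*(-2) = 30 + 2 = 32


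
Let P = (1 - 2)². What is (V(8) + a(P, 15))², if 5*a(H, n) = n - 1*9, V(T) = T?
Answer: 2116/25 ≈ 84.640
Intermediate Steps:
P = 1 (P = (-1)² = 1)
a(H, n) = -9/5 + n/5 (a(H, n) = (n - 1*9)/5 = (n - 9)/5 = (-9 + n)/5 = -9/5 + n/5)
(V(8) + a(P, 15))² = (8 + (-9/5 + (⅕)*15))² = (8 + (-9/5 + 3))² = (8 + 6/5)² = (46/5)² = 2116/25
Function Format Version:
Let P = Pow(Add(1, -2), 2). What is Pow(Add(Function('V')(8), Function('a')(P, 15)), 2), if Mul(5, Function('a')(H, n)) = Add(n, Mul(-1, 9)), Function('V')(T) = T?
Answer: Rational(2116, 25) ≈ 84.640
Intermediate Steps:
P = 1 (P = Pow(-1, 2) = 1)
Function('a')(H, n) = Add(Rational(-9, 5), Mul(Rational(1, 5), n)) (Function('a')(H, n) = Mul(Rational(1, 5), Add(n, Mul(-1, 9))) = Mul(Rational(1, 5), Add(n, -9)) = Mul(Rational(1, 5), Add(-9, n)) = Add(Rational(-9, 5), Mul(Rational(1, 5), n)))
Pow(Add(Function('V')(8), Function('a')(P, 15)), 2) = Pow(Add(8, Add(Rational(-9, 5), Mul(Rational(1, 5), 15))), 2) = Pow(Add(8, Add(Rational(-9, 5), 3)), 2) = Pow(Add(8, Rational(6, 5)), 2) = Pow(Rational(46, 5), 2) = Rational(2116, 25)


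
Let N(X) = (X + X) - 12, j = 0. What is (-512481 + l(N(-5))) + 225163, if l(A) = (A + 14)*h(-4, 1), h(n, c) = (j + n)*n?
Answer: -287446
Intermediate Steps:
h(n, c) = n² (h(n, c) = (0 + n)*n = n*n = n²)
N(X) = -12 + 2*X (N(X) = 2*X - 12 = -12 + 2*X)
l(A) = 224 + 16*A (l(A) = (A + 14)*(-4)² = (14 + A)*16 = 224 + 16*A)
(-512481 + l(N(-5))) + 225163 = (-512481 + (224 + 16*(-12 + 2*(-5)))) + 225163 = (-512481 + (224 + 16*(-12 - 10))) + 225163 = (-512481 + (224 + 16*(-22))) + 225163 = (-512481 + (224 - 352)) + 225163 = (-512481 - 128) + 225163 = -512609 + 225163 = -287446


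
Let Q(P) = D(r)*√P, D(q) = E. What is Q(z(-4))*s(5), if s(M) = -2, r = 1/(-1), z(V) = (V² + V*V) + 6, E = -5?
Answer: 10*√38 ≈ 61.644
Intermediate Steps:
z(V) = 6 + 2*V² (z(V) = (V² + V²) + 6 = 2*V² + 6 = 6 + 2*V²)
r = -1
D(q) = -5
Q(P) = -5*√P
Q(z(-4))*s(5) = -5*√(6 + 2*(-4)²)*(-2) = -5*√(6 + 2*16)*(-2) = -5*√(6 + 32)*(-2) = -5*√38*(-2) = 10*√38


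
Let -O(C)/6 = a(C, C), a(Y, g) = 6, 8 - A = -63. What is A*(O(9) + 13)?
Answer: -1633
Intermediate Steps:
A = 71 (A = 8 - 1*(-63) = 8 + 63 = 71)
O(C) = -36 (O(C) = -6*6 = -36)
A*(O(9) + 13) = 71*(-36 + 13) = 71*(-23) = -1633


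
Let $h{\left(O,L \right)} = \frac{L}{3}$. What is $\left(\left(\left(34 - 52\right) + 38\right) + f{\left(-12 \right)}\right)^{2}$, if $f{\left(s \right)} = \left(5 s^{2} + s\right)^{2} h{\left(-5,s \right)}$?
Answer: $4020169361296$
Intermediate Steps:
$h{\left(O,L \right)} = \frac{L}{3}$ ($h{\left(O,L \right)} = L \frac{1}{3} = \frac{L}{3}$)
$f{\left(s \right)} = \frac{s \left(s + 5 s^{2}\right)^{2}}{3}$ ($f{\left(s \right)} = \left(5 s^{2} + s\right)^{2} \frac{s}{3} = \left(s + 5 s^{2}\right)^{2} \frac{s}{3} = \frac{s \left(s + 5 s^{2}\right)^{2}}{3}$)
$\left(\left(\left(34 - 52\right) + 38\right) + f{\left(-12 \right)}\right)^{2} = \left(\left(\left(34 - 52\right) + 38\right) + \frac{\left(-12\right)^{3} \left(1 + 5 \left(-12\right)\right)^{2}}{3}\right)^{2} = \left(\left(-18 + 38\right) + \frac{1}{3} \left(-1728\right) \left(1 - 60\right)^{2}\right)^{2} = \left(20 + \frac{1}{3} \left(-1728\right) \left(-59\right)^{2}\right)^{2} = \left(20 + \frac{1}{3} \left(-1728\right) 3481\right)^{2} = \left(20 - 2005056\right)^{2} = \left(-2005036\right)^{2} = 4020169361296$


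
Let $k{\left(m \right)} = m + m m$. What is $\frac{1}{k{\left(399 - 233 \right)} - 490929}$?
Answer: $- \frac{1}{463207} \approx -2.1589 \cdot 10^{-6}$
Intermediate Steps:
$k{\left(m \right)} = m + m^{2}$
$\frac{1}{k{\left(399 - 233 \right)} - 490929} = \frac{1}{\left(399 - 233\right) \left(1 + \left(399 - 233\right)\right) - 490929} = \frac{1}{166 \left(1 + 166\right) - 490929} = \frac{1}{166 \cdot 167 - 490929} = \frac{1}{27722 - 490929} = \frac{1}{-463207} = - \frac{1}{463207}$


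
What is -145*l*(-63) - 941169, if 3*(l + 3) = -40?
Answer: -1090374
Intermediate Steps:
l = -49/3 (l = -3 + (1/3)*(-40) = -3 - 40/3 = -49/3 ≈ -16.333)
-145*l*(-63) - 941169 = -145*(-49/3)*(-63) - 941169 = (7105/3)*(-63) - 941169 = -149205 - 941169 = -1090374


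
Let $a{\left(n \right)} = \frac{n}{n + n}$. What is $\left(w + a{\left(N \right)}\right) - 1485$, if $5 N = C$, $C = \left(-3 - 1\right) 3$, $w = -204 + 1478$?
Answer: $- \frac{421}{2} \approx -210.5$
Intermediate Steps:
$w = 1274$
$C = -12$ ($C = \left(-4\right) 3 = -12$)
$N = - \frac{12}{5}$ ($N = \frac{1}{5} \left(-12\right) = - \frac{12}{5} \approx -2.4$)
$a{\left(n \right)} = \frac{1}{2}$ ($a{\left(n \right)} = \frac{n}{2 n} = n \frac{1}{2 n} = \frac{1}{2}$)
$\left(w + a{\left(N \right)}\right) - 1485 = \left(1274 + \frac{1}{2}\right) - 1485 = \frac{2549}{2} - 1485 = - \frac{421}{2}$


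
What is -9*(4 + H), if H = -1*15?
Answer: 99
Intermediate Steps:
H = -15
-9*(4 + H) = -9*(4 - 15) = -9*(-11) = 99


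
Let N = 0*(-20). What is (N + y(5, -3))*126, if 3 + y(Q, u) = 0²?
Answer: -378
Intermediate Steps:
y(Q, u) = -3 (y(Q, u) = -3 + 0² = -3 + 0 = -3)
N = 0
(N + y(5, -3))*126 = (0 - 3)*126 = -3*126 = -378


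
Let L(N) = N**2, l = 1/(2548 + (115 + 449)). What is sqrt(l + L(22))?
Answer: sqrt(1171830602)/1556 ≈ 22.000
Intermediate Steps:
l = 1/3112 (l = 1/(2548 + 564) = 1/3112 ≈ 0.00032134)
sqrt(l + L(22)) = sqrt(1/3112 + 22**2) = sqrt(1/3112 + 484) = sqrt(1506209/3112) = sqrt(1171830602)/1556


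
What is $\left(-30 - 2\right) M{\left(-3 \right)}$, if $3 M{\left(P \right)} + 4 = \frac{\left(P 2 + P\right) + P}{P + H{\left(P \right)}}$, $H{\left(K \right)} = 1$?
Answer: $- \frac{64}{3} \approx -21.333$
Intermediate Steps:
$M{\left(P \right)} = - \frac{4}{3} + \frac{4 P}{3 \left(1 + P\right)}$ ($M{\left(P \right)} = - \frac{4}{3} + \frac{\left(\left(P 2 + P\right) + P\right) \frac{1}{P + 1}}{3} = - \frac{4}{3} + \frac{\left(\left(2 P + P\right) + P\right) \frac{1}{1 + P}}{3} = - \frac{4}{3} + \frac{\left(3 P + P\right) \frac{1}{1 + P}}{3} = - \frac{4}{3} + \frac{4 P \frac{1}{1 + P}}{3} = - \frac{4}{3} + \frac{4 P}{3 \left(1 + P\right)}$)
$\left(-30 - 2\right) M{\left(-3 \right)} = \left(-30 - 2\right) \left(- \frac{4}{3 + 3 \left(-3\right)}\right) = - 32 \left(- \frac{4}{3 - 9}\right) = - 32 \left(- \frac{4}{-6}\right) = - 32 \left(\left(-4\right) \left(- \frac{1}{6}\right)\right) = \left(-32\right) \frac{2}{3} = - \frac{64}{3}$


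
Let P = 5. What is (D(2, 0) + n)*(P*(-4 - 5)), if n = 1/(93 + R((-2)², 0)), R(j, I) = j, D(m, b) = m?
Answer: -8775/97 ≈ -90.464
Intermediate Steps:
n = 1/97 (n = 1/(93 + (-2)²) = 1/(93 + 4) = 1/97 ≈ 0.010309)
(D(2, 0) + n)*(P*(-4 - 5)) = (2 + 1/97)*(5*(-4 - 5)) = 195*(5*(-9))/97 = (195/97)*(-45) = -8775/97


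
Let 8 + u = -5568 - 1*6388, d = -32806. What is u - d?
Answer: 20842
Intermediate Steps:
u = -11964 (u = -8 + (-5568 - 1*6388) = -8 + (-5568 - 6388) = -8 - 11956 = -11964)
u - d = -11964 - 1*(-32806) = -11964 + 32806 = 20842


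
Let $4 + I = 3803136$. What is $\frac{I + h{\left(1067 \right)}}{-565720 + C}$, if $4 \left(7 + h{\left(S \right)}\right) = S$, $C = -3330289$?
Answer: $- \frac{15213567}{15584036} \approx -0.97623$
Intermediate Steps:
$I = 3803132$ ($I = -4 + 3803136 = 3803132$)
$h{\left(S \right)} = -7 + \frac{S}{4}$
$\frac{I + h{\left(1067 \right)}}{-565720 + C} = \frac{3803132 + \left(-7 + \frac{1}{4} \cdot 1067\right)}{-565720 - 3330289} = \frac{3803132 + \left(-7 + \frac{1067}{4}\right)}{-3896009} = \left(3803132 + \frac{1039}{4}\right) \left(- \frac{1}{3896009}\right) = \frac{15213567}{4} \left(- \frac{1}{3896009}\right) = - \frac{15213567}{15584036}$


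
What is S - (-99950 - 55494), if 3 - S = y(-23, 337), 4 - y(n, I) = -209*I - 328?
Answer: 84682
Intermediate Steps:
y(n, I) = 332 + 209*I (y(n, I) = 4 - (-209*I - 328) = 4 - (-328 - 209*I) = 4 + (328 + 209*I) = 332 + 209*I)
S = -70762 (S = 3 - (332 + 209*337) = 3 - (332 + 70433) = 3 - 1*70765 = 3 - 70765 = -70762)
S - (-99950 - 55494) = -70762 - (-99950 - 55494) = -70762 - 1*(-155444) = -70762 + 155444 = 84682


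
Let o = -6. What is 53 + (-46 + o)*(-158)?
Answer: 8269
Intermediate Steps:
53 + (-46 + o)*(-158) = 53 + (-46 - 6)*(-158) = 53 - 52*(-158) = 53 + 8216 = 8269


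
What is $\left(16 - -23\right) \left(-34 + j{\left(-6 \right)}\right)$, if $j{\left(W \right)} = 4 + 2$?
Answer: $-1092$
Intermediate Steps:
$j{\left(W \right)} = 6$
$\left(16 - -23\right) \left(-34 + j{\left(-6 \right)}\right) = \left(16 - -23\right) \left(-34 + 6\right) = \left(16 + 23\right) \left(-28\right) = 39 \left(-28\right) = -1092$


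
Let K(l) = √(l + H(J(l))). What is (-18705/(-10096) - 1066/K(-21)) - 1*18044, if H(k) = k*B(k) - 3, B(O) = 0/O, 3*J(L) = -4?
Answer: -182153519/10096 + 533*I*√6/6 ≈ -18042.0 + 217.6*I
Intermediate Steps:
J(L) = -4/3 (J(L) = (⅓)*(-4) = -4/3)
B(O) = 0
H(k) = -3 (H(k) = k*0 - 3 = 0 - 3 = -3)
K(l) = √(-3 + l) (K(l) = √(l - 3) = √(-3 + l))
(-18705/(-10096) - 1066/K(-21)) - 1*18044 = (-18705/(-10096) - 1066/√(-3 - 21)) - 1*18044 = (-18705*(-1/10096) - 1066*(-I*√6/12)) - 18044 = (18705/10096 - 1066*(-I*√6/12)) - 18044 = (18705/10096 - (-533)*I*√6/6) - 18044 = (18705/10096 + 533*I*√6/6) - 18044 = -182153519/10096 + 533*I*√6/6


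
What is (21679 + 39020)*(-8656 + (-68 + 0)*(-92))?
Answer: -145677600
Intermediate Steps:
(21679 + 39020)*(-8656 + (-68 + 0)*(-92)) = 60699*(-8656 - 68*(-92)) = 60699*(-8656 + 6256) = 60699*(-2400) = -145677600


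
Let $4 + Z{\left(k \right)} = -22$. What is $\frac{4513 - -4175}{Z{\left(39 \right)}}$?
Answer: $- \frac{4344}{13} \approx -334.15$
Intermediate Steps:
$Z{\left(k \right)} = -26$ ($Z{\left(k \right)} = -4 - 22 = -26$)
$\frac{4513 - -4175}{Z{\left(39 \right)}} = \frac{4513 - -4175}{-26} = \left(4513 + 4175\right) \left(- \frac{1}{26}\right) = 8688 \left(- \frac{1}{26}\right) = - \frac{4344}{13}$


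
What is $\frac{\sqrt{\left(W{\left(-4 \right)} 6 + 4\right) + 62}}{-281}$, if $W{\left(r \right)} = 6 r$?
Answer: $- \frac{i \sqrt{78}}{281} \approx - 0.03143 i$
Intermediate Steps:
$\frac{\sqrt{\left(W{\left(-4 \right)} 6 + 4\right) + 62}}{-281} = \frac{\sqrt{\left(6 \left(-4\right) 6 + 4\right) + 62}}{-281} = \sqrt{\left(\left(-24\right) 6 + 4\right) + 62} \left(- \frac{1}{281}\right) = \sqrt{\left(-144 + 4\right) + 62} \left(- \frac{1}{281}\right) = \sqrt{-140 + 62} \left(- \frac{1}{281}\right) = \sqrt{-78} \left(- \frac{1}{281}\right) = i \sqrt{78} \left(- \frac{1}{281}\right) = - \frac{i \sqrt{78}}{281}$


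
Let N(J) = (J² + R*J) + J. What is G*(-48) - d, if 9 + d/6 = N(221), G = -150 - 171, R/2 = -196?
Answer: 240882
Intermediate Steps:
R = -392 (R = 2*(-196) = -392)
N(J) = J² - 391*J (N(J) = (J² - 392*J) + J = J² - 391*J)
G = -321
d = -225474 (d = -54 + 6*(221*(-391 + 221)) = -54 + 6*(221*(-170)) = -54 + 6*(-37570) = -54 - 225420 = -225474)
G*(-48) - d = -321*(-48) - 1*(-225474) = 15408 + 225474 = 240882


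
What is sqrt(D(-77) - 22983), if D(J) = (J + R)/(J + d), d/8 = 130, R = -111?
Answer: I*sqrt(2368211419)/321 ≈ 151.6*I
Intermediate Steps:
d = 1040 (d = 8*130 = 1040)
D(J) = (-111 + J)/(1040 + J) (D(J) = (J - 111)/(J + 1040) = (-111 + J)/(1040 + J))
sqrt(D(-77) - 22983) = sqrt((-111 - 77)/(1040 - 77) - 22983) = sqrt(-188/963 - 22983) = sqrt(-22132817/963) = I*sqrt(2368211419)/321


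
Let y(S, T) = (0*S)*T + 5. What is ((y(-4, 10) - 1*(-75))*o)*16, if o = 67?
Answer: 85760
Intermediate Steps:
y(S, T) = 5 (y(S, T) = 0*T + 5 = 0 + 5 = 5)
((y(-4, 10) - 1*(-75))*o)*16 = ((5 - 1*(-75))*67)*16 = ((5 + 75)*67)*16 = (80*67)*16 = 5360*16 = 85760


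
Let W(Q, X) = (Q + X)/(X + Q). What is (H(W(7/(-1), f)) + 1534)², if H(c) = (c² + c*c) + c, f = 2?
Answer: 2362369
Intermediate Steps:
W(Q, X) = 1 (W(Q, X) = (Q + X)/(Q + X) = 1)
H(c) = c + 2*c² (H(c) = (c² + c²) + c = 2*c² + c = c + 2*c²)
(H(W(7/(-1), f)) + 1534)² = (1*(1 + 2*1) + 1534)² = (1*(1 + 2) + 1534)² = (1*3 + 1534)² = (3 + 1534)² = 1537² = 2362369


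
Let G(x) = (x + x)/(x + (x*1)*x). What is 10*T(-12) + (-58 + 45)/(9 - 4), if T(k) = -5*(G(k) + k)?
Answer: 33357/55 ≈ 606.49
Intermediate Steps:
G(x) = 2*x/(x + x²) (G(x) = (2*x)/(x + x*x) = (2*x)/(x + x²) = 2*x/(x + x²))
T(k) = -10/(1 + k) - 5*k (T(k) = -5*(2/(1 + k) + k) = -5*(k + 2/(1 + k)) = -10/(1 + k) - 5*k)
10*T(-12) + (-58 + 45)/(9 - 4) = 10*(5*(-2 - 1*(-12)*(1 - 12))/(1 - 12)) + (-58 + 45)/(9 - 4) = 10*(5*(-2 - 1*(-12)*(-11))/(-11)) - 13/5 = 10*(5*(-1/11)*(-2 - 132)) - 13*⅕ = 10*(5*(-1/11)*(-134)) - 13/5 = 10*(670/11) - 13/5 = 6700/11 - 13/5 = 33357/55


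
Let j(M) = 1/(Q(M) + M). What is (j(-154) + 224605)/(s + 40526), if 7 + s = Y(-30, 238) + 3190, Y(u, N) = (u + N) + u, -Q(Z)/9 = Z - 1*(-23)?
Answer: 76740042/14994725 ≈ 5.1178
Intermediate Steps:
Q(Z) = -207 - 9*Z (Q(Z) = -9*(Z - 1*(-23)) = -9*(Z + 23) = -9*(23 + Z) = -207 - 9*Z)
Y(u, N) = N + 2*u (Y(u, N) = (N + u) + u = N + 2*u)
j(M) = 1/(-207 - 8*M) (j(M) = 1/((-207 - 9*M) + M) = 1/(-207 - 8*M))
s = 3361 (s = -7 + ((238 + 2*(-30)) + 3190) = -7 + ((238 - 60) + 3190) = -7 + (178 + 3190) = -7 + 3368 = 3361)
(j(-154) + 224605)/(s + 40526) = (-1/(207 + 8*(-154)) + 224605)/(3361 + 40526) = (-1/(207 - 1232) + 224605)/43887 = (-1/(-1025) + 224605)*(1/43887) = (-1*(-1/1025) + 224605)*(1/43887) = (1/1025 + 224605)*(1/43887) = (230220126/1025)*(1/43887) = 76740042/14994725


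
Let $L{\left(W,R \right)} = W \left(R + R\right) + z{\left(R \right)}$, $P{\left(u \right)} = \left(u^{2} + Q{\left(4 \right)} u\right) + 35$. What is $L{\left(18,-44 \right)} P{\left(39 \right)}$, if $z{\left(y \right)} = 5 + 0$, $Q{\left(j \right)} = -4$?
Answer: $-2210600$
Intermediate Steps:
$z{\left(y \right)} = 5$
$P{\left(u \right)} = 35 + u^{2} - 4 u$ ($P{\left(u \right)} = \left(u^{2} - 4 u\right) + 35 = 35 + u^{2} - 4 u$)
$L{\left(W,R \right)} = 5 + 2 R W$ ($L{\left(W,R \right)} = W \left(R + R\right) + 5 = W 2 R + 5 = 2 R W + 5 = 5 + 2 R W$)
$L{\left(18,-44 \right)} P{\left(39 \right)} = \left(5 + 2 \left(-44\right) 18\right) \left(35 + 39^{2} - 156\right) = \left(5 - 1584\right) \left(35 + 1521 - 156\right) = \left(-1579\right) 1400 = -2210600$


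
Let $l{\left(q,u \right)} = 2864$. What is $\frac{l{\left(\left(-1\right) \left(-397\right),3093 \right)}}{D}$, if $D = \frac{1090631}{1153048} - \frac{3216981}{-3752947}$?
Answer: $\frac{12393467484953984}{7802413847645} \approx 1588.4$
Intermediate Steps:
$D = \frac{7802413847645}{4327328032456}$ ($D = 1090631 \cdot \frac{1}{1153048} - - \frac{3216981}{3752947} = \frac{1090631}{1153048} + \frac{3216981}{3752947} = \frac{7802413847645}{4327328032456} \approx 1.8031$)
$\frac{l{\left(\left(-1\right) \left(-397\right),3093 \right)}}{D} = \frac{2864}{\frac{7802413847645}{4327328032456}} = 2864 \cdot \frac{4327328032456}{7802413847645} = \frac{12393467484953984}{7802413847645}$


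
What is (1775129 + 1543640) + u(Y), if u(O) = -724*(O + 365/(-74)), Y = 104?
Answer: 120140631/37 ≈ 3.2470e+6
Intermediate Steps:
u(O) = 132130/37 - 724*O (u(O) = -724*(O + 365*(-1/74)) = -724*(O - 365/74) = -724*(-365/74 + O) = 132130/37 - 724*O)
(1775129 + 1543640) + u(Y) = (1775129 + 1543640) + (132130/37 - 724*104) = 3318769 + (132130/37 - 75296) = 3318769 - 2653822/37 = 120140631/37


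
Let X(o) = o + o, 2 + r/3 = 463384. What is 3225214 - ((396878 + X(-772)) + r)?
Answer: 1439734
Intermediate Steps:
r = 1390146 (r = -6 + 3*463384 = -6 + 1390152 = 1390146)
X(o) = 2*o
3225214 - ((396878 + X(-772)) + r) = 3225214 - ((396878 + 2*(-772)) + 1390146) = 3225214 - ((396878 - 1544) + 1390146) = 3225214 - (395334 + 1390146) = 3225214 - 1*1785480 = 3225214 - 1785480 = 1439734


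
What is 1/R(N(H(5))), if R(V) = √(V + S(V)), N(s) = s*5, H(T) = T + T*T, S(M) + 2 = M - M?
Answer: √37/74 ≈ 0.082199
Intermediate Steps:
S(M) = -2 (S(M) = -2 + (M - M) = -2 + 0 = -2)
H(T) = T + T²
N(s) = 5*s
R(V) = √(-2 + V) (R(V) = √(V - 2) = √(-2 + V))
1/R(N(H(5))) = 1/(√(-2 + 5*(5*(1 + 5)))) = 1/(√(-2 + 5*(5*6))) = 1/(√(-2 + 5*30)) = 1/(√(-2 + 150)) = 1/(√148) = 1/(2*√37) = √37/74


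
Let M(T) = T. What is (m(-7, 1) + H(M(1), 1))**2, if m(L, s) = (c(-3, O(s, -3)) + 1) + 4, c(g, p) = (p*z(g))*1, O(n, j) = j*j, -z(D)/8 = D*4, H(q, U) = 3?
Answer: 760384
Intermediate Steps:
z(D) = -32*D (z(D) = -8*D*4 = -32*D)
O(n, j) = j**2
c(g, p) = -32*g*p (c(g, p) = (p*(-32*g))*1 = -32*g*p*1 = -32*g*p)
m(L, s) = 869 (m(L, s) = (-32*(-3)*(-3)**2 + 1) + 4 = (-32*(-3)*9 + 1) + 4 = (864 + 1) + 4 = 865 + 4 = 869)
(m(-7, 1) + H(M(1), 1))**2 = (869 + 3)**2 = 872**2 = 760384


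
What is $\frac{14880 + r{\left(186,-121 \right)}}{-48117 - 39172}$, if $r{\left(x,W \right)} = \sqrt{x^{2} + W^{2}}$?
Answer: $- \frac{14880}{87289} - \frac{\sqrt{49237}}{87289} \approx -0.17301$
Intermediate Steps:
$r{\left(x,W \right)} = \sqrt{W^{2} + x^{2}}$
$\frac{14880 + r{\left(186,-121 \right)}}{-48117 - 39172} = \frac{14880 + \sqrt{\left(-121\right)^{2} + 186^{2}}}{-48117 - 39172} = \frac{14880 + \sqrt{14641 + 34596}}{-87289} = \left(14880 + \sqrt{49237}\right) \left(- \frac{1}{87289}\right) = - \frac{14880}{87289} - \frac{\sqrt{49237}}{87289}$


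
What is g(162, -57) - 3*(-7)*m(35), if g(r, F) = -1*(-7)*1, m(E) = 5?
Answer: 112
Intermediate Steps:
g(r, F) = 7 (g(r, F) = 7*1 = 7)
g(162, -57) - 3*(-7)*m(35) = 7 - 3*(-7)*5 = 7 - (-21)*5 = 7 - 1*(-105) = 7 + 105 = 112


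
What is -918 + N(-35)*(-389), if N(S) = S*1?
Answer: 12697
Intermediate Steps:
N(S) = S
-918 + N(-35)*(-389) = -918 - 35*(-389) = -918 + 13615 = 12697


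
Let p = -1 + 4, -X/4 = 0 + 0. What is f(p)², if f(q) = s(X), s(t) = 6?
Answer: 36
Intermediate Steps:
X = 0 (X = -4*(0 + 0) = -4*0 = 0)
p = 3
f(q) = 6
f(p)² = 6² = 36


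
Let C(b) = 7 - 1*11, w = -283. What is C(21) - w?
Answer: 279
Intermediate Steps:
C(b) = -4 (C(b) = 7 - 11 = -4)
C(21) - w = -4 - 1*(-283) = -4 + 283 = 279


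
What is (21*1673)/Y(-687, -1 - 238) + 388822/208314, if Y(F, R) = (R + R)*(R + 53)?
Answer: 29210657/12915468 ≈ 2.2617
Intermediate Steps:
Y(F, R) = 2*R*(53 + R) (Y(F, R) = (2*R)*(53 + R) = 2*R*(53 + R))
(21*1673)/Y(-687, -1 - 238) + 388822/208314 = (21*1673)/((2*(-1 - 238)*(53 + (-1 - 238)))) + 388822/208314 = 35133/((2*(-239)*(53 - 239))) + 388822*(1/208314) = 35133/((2*(-239)*(-186))) + 194411/104157 = 35133/88908 + 194411/104157 = 35133*(1/88908) + 194411/104157 = 49/124 + 194411/104157 = 29210657/12915468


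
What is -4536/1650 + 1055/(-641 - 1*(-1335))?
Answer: -234539/190850 ≈ -1.2289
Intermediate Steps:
-4536/1650 + 1055/(-641 - 1*(-1335)) = -4536*1/1650 + 1055/(-641 + 1335) = -756/275 + 1055/694 = -234539/190850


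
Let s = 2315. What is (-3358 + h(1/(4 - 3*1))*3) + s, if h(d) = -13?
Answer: -1082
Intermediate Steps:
(-3358 + h(1/(4 - 3*1))*3) + s = (-3358 - 13*3) + 2315 = (-3358 - 39) + 2315 = -3397 + 2315 = -1082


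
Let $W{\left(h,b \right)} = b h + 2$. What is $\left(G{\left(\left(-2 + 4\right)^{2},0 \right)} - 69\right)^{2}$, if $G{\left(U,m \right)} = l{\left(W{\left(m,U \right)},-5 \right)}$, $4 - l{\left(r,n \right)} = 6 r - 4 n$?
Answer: $9409$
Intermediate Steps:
$W{\left(h,b \right)} = 2 + b h$
$l{\left(r,n \right)} = 4 - 6 r + 4 n$ ($l{\left(r,n \right)} = 4 - \left(6 r - 4 n\right) = 4 - \left(- 4 n + 6 r\right) = 4 + \left(- 6 r + 4 n\right) = 4 - 6 r + 4 n$)
$G{\left(U,m \right)} = -28 - 6 U m$ ($G{\left(U,m \right)} = 4 - 6 \left(2 + U m\right) + 4 \left(-5\right) = 4 - \left(12 + 6 U m\right) - 20 = -28 - 6 U m$)
$\left(G{\left(\left(-2 + 4\right)^{2},0 \right)} - 69\right)^{2} = \left(\left(-28 - 6 \left(-2 + 4\right)^{2} \cdot 0\right) - 69\right)^{2} = \left(\left(-28 - 6 \cdot 2^{2} \cdot 0\right) - 69\right)^{2} = \left(\left(-28 - 24 \cdot 0\right) - 69\right)^{2} = \left(\left(-28 + 0\right) - 69\right)^{2} = \left(-28 - 69\right)^{2} = \left(-97\right)^{2} = 9409$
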